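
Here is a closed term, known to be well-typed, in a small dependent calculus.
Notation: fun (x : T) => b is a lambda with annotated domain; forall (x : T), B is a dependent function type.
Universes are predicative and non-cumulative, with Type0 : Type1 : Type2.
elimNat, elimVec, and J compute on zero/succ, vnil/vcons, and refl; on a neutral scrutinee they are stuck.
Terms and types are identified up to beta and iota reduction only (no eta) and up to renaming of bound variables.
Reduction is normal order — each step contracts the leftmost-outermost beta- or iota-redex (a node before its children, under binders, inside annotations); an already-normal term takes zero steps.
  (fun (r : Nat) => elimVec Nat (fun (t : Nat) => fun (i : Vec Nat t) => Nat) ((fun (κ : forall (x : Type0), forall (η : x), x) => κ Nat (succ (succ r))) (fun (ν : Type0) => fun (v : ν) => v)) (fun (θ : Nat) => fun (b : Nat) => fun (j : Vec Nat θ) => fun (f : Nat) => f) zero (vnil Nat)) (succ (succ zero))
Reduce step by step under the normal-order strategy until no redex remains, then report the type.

normal-order reduction:
  (fun (r : Nat) => elimVec Nat (fun (t : Nat) => fun (i : Vec Nat t) => Nat) ((fun (κ : forall (x : Type0), forall (η : x), x) => κ Nat (succ (succ r))) (fun (ν : Type0) => fun (v : ν) => v)) (fun (θ : Nat) => fun (b : Nat) => fun (j : Vec Nat θ) => fun (f : Nat) => f) zero (vnil Nat)) (succ (succ zero))
  ~> elimVec Nat (fun (r : Nat) => fun (t : Vec Nat r) => Nat) ((fun (i : forall (κ : Type0), forall (x : κ), κ) => i Nat (succ (succ (succ (succ zero))))) (fun (η : Type0) => fun (ν : η) => ν)) (fun (v : Nat) => fun (θ : Nat) => fun (b : Vec Nat v) => fun (j : Nat) => j) zero (vnil Nat)
  ~> (fun (r : forall (t : Type0), forall (i : t), t) => r Nat (succ (succ (succ (succ zero))))) (fun (κ : Type0) => fun (x : κ) => x)
  ~> (fun (r : Type0) => fun (t : r) => t) Nat (succ (succ (succ (succ zero))))
  ~> (fun (r : Nat) => r) (succ (succ (succ (succ zero))))
  ~> succ (succ (succ (succ zero)))
the term's type:
  Nat


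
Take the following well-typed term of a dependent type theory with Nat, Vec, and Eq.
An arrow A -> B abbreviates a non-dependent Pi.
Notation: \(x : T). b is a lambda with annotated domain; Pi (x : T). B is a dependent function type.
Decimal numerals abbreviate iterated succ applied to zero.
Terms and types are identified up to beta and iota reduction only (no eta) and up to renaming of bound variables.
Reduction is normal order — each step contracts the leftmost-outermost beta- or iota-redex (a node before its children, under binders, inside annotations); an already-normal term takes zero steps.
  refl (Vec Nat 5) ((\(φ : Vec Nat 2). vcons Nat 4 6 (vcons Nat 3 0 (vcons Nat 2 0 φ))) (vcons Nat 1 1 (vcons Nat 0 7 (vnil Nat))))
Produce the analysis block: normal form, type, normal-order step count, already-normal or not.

reduced normal form:
  refl (Vec Nat 5) (vcons Nat 4 6 (vcons Nat 3 0 (vcons Nat 2 0 (vcons Nat 1 1 (vcons Nat 0 7 (vnil Nat))))))
the term's type:
  Eq (Vec Nat 5) (vcons Nat 4 6 (vcons Nat 3 0 (vcons Nat 2 0 (vcons Nat 1 1 (vcons Nat 0 7 (vnil Nat)))))) (vcons Nat 4 6 (vcons Nat 3 0 (vcons Nat 2 0 (vcons Nat 1 1 (vcons Nat 0 7 (vnil Nat))))))
reduction steps (normal order): 1
already normal: no
first contracted redex: a beta-redex


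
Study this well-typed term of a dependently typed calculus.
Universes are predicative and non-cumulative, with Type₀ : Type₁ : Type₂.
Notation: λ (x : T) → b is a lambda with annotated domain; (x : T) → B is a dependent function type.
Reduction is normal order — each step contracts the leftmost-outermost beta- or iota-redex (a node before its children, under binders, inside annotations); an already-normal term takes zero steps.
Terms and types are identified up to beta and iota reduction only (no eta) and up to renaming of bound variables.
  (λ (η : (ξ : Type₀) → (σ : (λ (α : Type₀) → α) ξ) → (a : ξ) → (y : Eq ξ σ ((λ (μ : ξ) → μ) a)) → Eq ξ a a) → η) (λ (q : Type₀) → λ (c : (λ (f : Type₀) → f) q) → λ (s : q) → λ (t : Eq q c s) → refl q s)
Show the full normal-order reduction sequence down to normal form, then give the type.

reduction (normal order):
  (λ (η : (ξ : Type₀) → (σ : (λ (α : Type₀) → α) ξ) → (a : ξ) → (y : Eq ξ σ ((λ (μ : ξ) → μ) a)) → Eq ξ a a) → η) (λ (q : Type₀) → λ (c : (λ (f : Type₀) → f) q) → λ (s : q) → λ (t : Eq q c s) → refl q s)
  ~> λ (η : Type₀) → λ (ξ : (λ (σ : Type₀) → σ) η) → λ (α : η) → λ (a : Eq η ξ α) → refl η α
  ~> λ (η : Type₀) → λ (ξ : η) → λ (σ : η) → λ (α : Eq η ξ σ) → refl η σ
the term's type:
  (η : Type₀) → (ξ : η) → (σ : η) → (α : Eq η ξ σ) → Eq η σ σ


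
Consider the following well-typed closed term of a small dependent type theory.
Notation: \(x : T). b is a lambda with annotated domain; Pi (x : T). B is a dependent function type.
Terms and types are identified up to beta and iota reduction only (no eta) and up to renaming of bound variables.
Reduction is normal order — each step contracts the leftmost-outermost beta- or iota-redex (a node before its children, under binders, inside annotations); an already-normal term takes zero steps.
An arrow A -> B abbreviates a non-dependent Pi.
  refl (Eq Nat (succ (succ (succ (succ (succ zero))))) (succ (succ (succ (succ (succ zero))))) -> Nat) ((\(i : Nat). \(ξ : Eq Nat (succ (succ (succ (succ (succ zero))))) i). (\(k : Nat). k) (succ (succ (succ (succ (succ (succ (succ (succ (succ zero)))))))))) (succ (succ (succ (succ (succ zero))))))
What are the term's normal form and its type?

resulting normal form:
  refl (Eq Nat (succ (succ (succ (succ (succ zero))))) (succ (succ (succ (succ (succ zero))))) -> Nat) (\(i : Eq Nat (succ (succ (succ (succ (succ zero))))) (succ (succ (succ (succ (succ zero)))))). succ (succ (succ (succ (succ (succ (succ (succ (succ zero)))))))))
the term's type:
  Eq (Eq Nat (succ (succ (succ (succ (succ zero))))) (succ (succ (succ (succ (succ zero))))) -> Nat) (\(i : Eq Nat (succ (succ (succ (succ (succ zero))))) (succ (succ (succ (succ (succ zero)))))). succ (succ (succ (succ (succ (succ (succ (succ (succ zero))))))))) (\(ξ : Eq Nat (succ (succ (succ (succ (succ zero))))) (succ (succ (succ (succ (succ zero)))))). succ (succ (succ (succ (succ (succ (succ (succ (succ zero)))))))))
observation: 2 normal-order steps separate the term from its normal form.


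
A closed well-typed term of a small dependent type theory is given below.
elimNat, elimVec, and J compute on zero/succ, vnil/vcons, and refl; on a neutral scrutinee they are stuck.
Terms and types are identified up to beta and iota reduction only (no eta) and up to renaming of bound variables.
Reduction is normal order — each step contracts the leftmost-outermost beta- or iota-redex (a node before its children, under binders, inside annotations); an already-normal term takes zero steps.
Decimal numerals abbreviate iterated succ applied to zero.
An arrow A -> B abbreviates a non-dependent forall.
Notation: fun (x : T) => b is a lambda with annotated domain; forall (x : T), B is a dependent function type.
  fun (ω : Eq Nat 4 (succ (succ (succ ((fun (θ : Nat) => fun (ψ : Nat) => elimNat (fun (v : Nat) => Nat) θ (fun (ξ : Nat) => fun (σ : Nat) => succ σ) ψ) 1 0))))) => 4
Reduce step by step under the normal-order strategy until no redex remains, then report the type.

normal-order reduction sequence:
  fun (ω : Eq Nat 4 (succ (succ (succ ((fun (θ : Nat) => fun (ψ : Nat) => elimNat (fun (v : Nat) => Nat) θ (fun (ξ : Nat) => fun (σ : Nat) => succ σ) ψ) 1 0))))) => 4
  ~> fun (ω : Eq Nat 4 (succ (succ (succ ((fun (θ : Nat) => elimNat (fun (ψ : Nat) => Nat) 1 (fun (v : Nat) => fun (ξ : Nat) => succ ξ) θ) 0))))) => 4
  ~> fun (ω : Eq Nat 4 (succ (succ (succ (elimNat (fun (θ : Nat) => Nat) 1 (fun (ψ : Nat) => fun (v : Nat) => succ v) 0))))) => 4
  ~> fun (ω : Eq Nat 4 4) => 4
inferred type:
  Eq Nat 4 4 -> Nat


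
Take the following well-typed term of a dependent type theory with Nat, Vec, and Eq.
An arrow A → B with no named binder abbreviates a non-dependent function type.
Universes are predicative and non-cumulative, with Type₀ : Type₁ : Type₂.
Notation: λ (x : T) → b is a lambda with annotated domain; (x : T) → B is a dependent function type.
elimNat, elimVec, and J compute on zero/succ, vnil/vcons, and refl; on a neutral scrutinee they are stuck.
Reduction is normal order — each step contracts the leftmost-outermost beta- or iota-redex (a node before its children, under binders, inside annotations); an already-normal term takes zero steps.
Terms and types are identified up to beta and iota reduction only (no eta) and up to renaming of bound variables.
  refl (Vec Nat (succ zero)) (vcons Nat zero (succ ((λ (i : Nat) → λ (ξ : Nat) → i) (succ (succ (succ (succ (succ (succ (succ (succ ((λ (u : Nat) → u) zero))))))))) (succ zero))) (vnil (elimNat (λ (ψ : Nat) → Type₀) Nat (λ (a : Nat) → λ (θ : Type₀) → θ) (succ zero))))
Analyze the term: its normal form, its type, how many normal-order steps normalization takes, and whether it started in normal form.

reduced normal form:
  refl (Vec Nat (succ zero)) (vcons Nat zero (succ (succ (succ (succ (succ (succ (succ (succ (succ zero))))))))) (vnil Nat))
inferred type:
  Eq (Vec Nat (succ zero)) (vcons Nat zero (succ (succ (succ (succ (succ (succ (succ (succ (succ zero))))))))) (vnil Nat)) (vcons Nat zero (succ (succ (succ (succ (succ (succ (succ (succ (succ zero))))))))) (vnil Nat))
reduction steps (normal order): 7
already normal: no
first contracted redex: a beta-redex


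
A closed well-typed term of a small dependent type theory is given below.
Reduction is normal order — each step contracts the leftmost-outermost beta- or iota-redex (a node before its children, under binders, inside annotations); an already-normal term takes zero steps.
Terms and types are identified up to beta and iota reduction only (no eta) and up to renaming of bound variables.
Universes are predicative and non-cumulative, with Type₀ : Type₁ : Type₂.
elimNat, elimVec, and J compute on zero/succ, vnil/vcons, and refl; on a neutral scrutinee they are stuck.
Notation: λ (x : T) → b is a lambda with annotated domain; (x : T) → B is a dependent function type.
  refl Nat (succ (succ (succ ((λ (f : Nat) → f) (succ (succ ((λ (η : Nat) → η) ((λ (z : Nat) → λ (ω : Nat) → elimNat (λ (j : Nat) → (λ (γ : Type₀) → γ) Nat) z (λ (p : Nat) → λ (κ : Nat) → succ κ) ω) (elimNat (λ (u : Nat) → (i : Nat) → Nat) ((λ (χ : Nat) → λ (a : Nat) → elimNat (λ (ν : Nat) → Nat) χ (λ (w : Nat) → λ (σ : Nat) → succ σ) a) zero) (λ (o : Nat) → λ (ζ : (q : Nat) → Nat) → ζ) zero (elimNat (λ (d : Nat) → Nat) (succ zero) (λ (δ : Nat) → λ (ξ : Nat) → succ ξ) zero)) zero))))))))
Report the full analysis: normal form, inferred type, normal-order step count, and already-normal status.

normal form:
  refl Nat (succ (succ (succ (succ (succ (succ zero))))))
inferred type:
  Eq Nat (succ (succ (succ (succ (succ (succ zero)))))) (succ (succ (succ (succ (succ (succ zero))))))
reduction steps (normal order): 13
term was already normal: no
first redex: a beta-redex


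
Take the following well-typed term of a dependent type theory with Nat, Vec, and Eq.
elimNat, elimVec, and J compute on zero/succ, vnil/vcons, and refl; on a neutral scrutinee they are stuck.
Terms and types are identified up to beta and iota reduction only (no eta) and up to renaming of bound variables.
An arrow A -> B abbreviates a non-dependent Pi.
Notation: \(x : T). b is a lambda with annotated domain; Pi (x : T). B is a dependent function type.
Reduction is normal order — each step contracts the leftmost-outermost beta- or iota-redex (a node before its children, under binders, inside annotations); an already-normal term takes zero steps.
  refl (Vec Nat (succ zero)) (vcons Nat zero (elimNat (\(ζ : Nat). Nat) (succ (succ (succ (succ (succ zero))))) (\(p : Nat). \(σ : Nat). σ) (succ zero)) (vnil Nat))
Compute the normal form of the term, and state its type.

resulting normal form:
  refl (Vec Nat (succ zero)) (vcons Nat zero (succ (succ (succ (succ (succ zero))))) (vnil Nat))
type:
  Eq (Vec Nat (succ zero)) (vcons Nat zero (succ (succ (succ (succ (succ zero))))) (vnil Nat)) (vcons Nat zero (succ (succ (succ (succ (succ zero))))) (vnil Nat))
observation: the leftmost-outermost redex is an elimNat iota-redex, and normalization takes 4 steps.


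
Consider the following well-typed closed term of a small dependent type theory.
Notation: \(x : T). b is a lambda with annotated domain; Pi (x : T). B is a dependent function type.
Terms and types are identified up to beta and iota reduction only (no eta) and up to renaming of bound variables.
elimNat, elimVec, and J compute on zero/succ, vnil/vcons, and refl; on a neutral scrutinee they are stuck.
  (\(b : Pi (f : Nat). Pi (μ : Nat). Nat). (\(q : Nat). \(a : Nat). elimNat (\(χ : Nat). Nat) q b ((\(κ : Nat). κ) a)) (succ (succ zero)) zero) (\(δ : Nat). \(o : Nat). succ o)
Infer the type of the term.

type:
  Nat


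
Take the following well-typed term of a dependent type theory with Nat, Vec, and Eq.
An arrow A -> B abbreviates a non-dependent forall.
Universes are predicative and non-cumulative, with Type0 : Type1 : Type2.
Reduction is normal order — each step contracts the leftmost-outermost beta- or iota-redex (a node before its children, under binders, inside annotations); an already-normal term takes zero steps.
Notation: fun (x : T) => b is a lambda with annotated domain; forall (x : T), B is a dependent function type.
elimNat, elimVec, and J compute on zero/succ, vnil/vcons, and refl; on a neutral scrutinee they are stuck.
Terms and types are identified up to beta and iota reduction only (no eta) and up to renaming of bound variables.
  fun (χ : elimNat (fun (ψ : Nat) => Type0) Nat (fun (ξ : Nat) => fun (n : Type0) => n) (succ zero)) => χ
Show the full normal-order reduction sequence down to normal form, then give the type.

normal-order reduction:
  fun (χ : elimNat (fun (ψ : Nat) => Type0) Nat (fun (ξ : Nat) => fun (n : Type0) => n) (succ zero)) => χ
  ~> fun (χ : (fun (ψ : Nat) => fun (ξ : Type0) => ξ) zero (elimNat (fun (n : Nat) => Type0) Nat (fun (σ : Nat) => fun (τ : Type0) => τ) zero)) => χ
  ~> fun (χ : (fun (ψ : Type0) => ψ) (elimNat (fun (ξ : Nat) => Type0) Nat (fun (n : Nat) => fun (σ : Type0) => σ) zero)) => χ
  ~> fun (χ : elimNat (fun (ψ : Nat) => Type0) Nat (fun (ξ : Nat) => fun (n : Type0) => n) zero) => χ
  ~> fun (χ : Nat) => χ
inferred type:
  Nat -> Nat


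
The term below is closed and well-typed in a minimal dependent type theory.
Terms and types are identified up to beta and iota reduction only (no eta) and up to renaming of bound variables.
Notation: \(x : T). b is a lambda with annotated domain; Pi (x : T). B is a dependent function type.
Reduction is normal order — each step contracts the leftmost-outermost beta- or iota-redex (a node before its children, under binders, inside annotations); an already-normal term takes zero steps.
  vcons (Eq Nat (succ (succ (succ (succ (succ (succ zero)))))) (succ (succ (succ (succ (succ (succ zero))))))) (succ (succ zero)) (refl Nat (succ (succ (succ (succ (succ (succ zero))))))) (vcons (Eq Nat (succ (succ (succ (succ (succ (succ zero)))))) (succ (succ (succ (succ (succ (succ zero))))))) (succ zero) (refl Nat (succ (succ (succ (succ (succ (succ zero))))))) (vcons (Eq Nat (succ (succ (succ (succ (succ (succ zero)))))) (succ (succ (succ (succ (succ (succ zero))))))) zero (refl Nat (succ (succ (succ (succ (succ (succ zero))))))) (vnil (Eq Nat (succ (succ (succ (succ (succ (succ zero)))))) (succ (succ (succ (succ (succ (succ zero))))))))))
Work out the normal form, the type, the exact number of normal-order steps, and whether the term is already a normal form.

resulting normal form:
  vcons (Eq Nat (succ (succ (succ (succ (succ (succ zero)))))) (succ (succ (succ (succ (succ (succ zero))))))) (succ (succ zero)) (refl Nat (succ (succ (succ (succ (succ (succ zero))))))) (vcons (Eq Nat (succ (succ (succ (succ (succ (succ zero)))))) (succ (succ (succ (succ (succ (succ zero))))))) (succ zero) (refl Nat (succ (succ (succ (succ (succ (succ zero))))))) (vcons (Eq Nat (succ (succ (succ (succ (succ (succ zero)))))) (succ (succ (succ (succ (succ (succ zero))))))) zero (refl Nat (succ (succ (succ (succ (succ (succ zero))))))) (vnil (Eq Nat (succ (succ (succ (succ (succ (succ zero)))))) (succ (succ (succ (succ (succ (succ zero))))))))))
the term's type:
  Vec (Eq Nat (succ (succ (succ (succ (succ (succ zero)))))) (succ (succ (succ (succ (succ (succ zero))))))) (succ (succ (succ zero)))
normal-order step count: 0
already normal: yes


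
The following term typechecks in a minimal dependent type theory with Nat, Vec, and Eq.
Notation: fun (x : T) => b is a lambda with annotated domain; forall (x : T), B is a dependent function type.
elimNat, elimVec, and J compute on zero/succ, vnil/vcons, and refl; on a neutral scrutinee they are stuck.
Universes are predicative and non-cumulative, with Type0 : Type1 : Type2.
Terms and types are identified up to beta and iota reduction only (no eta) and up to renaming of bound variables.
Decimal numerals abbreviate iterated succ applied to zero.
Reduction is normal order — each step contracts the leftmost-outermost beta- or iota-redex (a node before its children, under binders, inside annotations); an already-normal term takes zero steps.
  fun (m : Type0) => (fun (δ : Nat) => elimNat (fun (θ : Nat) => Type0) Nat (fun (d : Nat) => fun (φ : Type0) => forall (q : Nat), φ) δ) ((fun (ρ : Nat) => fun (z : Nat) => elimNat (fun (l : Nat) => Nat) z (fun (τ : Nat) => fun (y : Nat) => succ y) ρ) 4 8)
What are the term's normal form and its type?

normal form:
  fun (m : Type0) => forall (δ : Nat), forall (θ : Nat), forall (d : Nat), forall (φ : Nat), forall (q : Nat), forall (ρ : Nat), forall (z : Nat), forall (l : Nat), forall (τ : Nat), forall (y : Nat), forall (ω : Nat), forall (ν : Nat), Nat
the term's type:
  forall (m : Type0), Type0


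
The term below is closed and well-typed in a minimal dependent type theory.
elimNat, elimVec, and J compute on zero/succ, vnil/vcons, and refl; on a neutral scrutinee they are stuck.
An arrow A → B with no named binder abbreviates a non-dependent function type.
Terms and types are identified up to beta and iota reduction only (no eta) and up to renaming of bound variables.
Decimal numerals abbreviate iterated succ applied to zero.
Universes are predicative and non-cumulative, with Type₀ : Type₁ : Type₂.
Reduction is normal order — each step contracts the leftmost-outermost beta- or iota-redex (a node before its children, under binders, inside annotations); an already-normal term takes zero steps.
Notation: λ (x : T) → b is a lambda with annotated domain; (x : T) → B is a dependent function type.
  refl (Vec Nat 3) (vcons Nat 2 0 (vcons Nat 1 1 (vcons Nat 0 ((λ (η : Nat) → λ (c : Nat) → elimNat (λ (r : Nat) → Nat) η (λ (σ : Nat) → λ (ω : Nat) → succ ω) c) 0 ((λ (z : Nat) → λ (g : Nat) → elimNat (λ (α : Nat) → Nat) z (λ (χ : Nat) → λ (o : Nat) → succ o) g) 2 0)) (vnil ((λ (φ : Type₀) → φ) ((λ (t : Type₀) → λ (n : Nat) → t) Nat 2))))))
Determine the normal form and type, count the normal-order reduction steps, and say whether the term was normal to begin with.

reduced normal form:
  refl (Vec Nat 3) (vcons Nat 2 0 (vcons Nat 1 1 (vcons Nat 0 2 (vnil Nat))))
type:
  Eq (Vec Nat 3) (vcons Nat 2 0 (vcons Nat 1 1 (vcons Nat 0 2 (vnil Nat)))) (vcons Nat 2 0 (vcons Nat 1 1 (vcons Nat 0 2 (vnil Nat))))
reduction steps (normal order): 15
already normal: no
first redex: a beta-redex


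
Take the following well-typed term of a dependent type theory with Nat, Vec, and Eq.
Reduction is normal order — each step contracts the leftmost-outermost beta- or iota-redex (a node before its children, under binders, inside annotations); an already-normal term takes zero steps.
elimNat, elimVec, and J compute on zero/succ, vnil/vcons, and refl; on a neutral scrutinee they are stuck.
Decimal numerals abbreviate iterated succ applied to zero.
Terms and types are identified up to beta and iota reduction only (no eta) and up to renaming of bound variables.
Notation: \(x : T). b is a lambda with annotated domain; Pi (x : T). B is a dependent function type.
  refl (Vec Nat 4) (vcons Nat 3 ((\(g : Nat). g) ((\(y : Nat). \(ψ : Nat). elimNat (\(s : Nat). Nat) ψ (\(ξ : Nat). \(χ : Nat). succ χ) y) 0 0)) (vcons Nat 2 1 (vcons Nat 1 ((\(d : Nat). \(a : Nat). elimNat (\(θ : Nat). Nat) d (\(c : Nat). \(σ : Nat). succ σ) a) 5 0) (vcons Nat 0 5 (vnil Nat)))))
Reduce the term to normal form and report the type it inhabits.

normal form:
  refl (Vec Nat 4) (vcons Nat 3 0 (vcons Nat 2 1 (vcons Nat 1 5 (vcons Nat 0 5 (vnil Nat)))))
inferred type:
  Eq (Vec Nat 4) (vcons Nat 3 0 (vcons Nat 2 1 (vcons Nat 1 5 (vcons Nat 0 5 (vnil Nat))))) (vcons Nat 3 0 (vcons Nat 2 1 (vcons Nat 1 5 (vcons Nat 0 5 (vnil Nat)))))


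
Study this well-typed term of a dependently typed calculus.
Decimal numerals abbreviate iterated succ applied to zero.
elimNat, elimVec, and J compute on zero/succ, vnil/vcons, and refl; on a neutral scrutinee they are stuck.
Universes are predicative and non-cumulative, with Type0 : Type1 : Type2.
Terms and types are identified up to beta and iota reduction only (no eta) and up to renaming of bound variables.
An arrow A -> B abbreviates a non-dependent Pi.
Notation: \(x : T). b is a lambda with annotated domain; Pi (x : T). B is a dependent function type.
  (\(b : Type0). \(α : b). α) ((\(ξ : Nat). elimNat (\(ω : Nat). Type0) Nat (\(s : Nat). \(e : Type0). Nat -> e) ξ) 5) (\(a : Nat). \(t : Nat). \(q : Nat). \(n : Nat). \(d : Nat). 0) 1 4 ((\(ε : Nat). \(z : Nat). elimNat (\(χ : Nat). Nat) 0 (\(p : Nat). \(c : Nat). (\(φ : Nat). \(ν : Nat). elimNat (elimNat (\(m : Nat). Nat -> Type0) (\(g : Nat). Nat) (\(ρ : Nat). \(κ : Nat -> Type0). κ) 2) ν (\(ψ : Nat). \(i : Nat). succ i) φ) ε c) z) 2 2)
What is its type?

inferred type:
  Nat -> Nat -> Nat


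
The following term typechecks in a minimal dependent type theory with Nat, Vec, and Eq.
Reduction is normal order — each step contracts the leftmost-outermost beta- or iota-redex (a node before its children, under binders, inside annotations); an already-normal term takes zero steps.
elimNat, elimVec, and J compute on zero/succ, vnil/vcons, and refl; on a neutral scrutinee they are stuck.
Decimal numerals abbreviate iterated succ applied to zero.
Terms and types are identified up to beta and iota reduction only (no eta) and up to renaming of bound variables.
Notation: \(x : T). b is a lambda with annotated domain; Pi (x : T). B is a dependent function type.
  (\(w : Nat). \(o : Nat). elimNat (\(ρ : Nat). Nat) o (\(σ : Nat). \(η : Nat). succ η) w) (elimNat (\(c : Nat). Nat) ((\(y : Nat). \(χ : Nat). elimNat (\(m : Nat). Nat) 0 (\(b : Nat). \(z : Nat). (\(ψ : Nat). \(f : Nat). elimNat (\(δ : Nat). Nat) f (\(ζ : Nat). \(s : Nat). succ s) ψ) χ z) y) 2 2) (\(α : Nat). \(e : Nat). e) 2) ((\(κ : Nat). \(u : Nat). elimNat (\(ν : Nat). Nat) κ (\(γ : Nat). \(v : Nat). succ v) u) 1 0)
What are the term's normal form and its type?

normal form:
  5
type:
  Nat
observation: the leftmost-outermost redex is a beta-redex, and normalization takes 52 steps.


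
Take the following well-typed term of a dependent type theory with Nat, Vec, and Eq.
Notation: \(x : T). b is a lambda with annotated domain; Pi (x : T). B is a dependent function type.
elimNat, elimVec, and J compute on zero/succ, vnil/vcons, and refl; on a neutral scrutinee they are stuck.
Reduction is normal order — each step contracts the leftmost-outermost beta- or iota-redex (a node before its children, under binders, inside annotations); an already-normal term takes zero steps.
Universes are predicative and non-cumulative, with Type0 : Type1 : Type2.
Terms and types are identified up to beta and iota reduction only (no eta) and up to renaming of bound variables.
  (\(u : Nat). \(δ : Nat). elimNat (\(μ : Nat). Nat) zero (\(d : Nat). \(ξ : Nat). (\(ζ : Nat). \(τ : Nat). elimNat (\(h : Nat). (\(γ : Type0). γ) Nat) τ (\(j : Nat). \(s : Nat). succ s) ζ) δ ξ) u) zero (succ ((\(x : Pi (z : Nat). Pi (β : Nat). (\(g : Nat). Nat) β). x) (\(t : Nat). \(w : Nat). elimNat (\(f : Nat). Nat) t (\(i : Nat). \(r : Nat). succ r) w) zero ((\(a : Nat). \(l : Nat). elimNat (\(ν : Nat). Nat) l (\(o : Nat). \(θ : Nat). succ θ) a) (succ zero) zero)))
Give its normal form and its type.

resulting normal form:
  zero
the term's type:
  Nat
observation: the term reaches its normal form after 3 normal-order steps.


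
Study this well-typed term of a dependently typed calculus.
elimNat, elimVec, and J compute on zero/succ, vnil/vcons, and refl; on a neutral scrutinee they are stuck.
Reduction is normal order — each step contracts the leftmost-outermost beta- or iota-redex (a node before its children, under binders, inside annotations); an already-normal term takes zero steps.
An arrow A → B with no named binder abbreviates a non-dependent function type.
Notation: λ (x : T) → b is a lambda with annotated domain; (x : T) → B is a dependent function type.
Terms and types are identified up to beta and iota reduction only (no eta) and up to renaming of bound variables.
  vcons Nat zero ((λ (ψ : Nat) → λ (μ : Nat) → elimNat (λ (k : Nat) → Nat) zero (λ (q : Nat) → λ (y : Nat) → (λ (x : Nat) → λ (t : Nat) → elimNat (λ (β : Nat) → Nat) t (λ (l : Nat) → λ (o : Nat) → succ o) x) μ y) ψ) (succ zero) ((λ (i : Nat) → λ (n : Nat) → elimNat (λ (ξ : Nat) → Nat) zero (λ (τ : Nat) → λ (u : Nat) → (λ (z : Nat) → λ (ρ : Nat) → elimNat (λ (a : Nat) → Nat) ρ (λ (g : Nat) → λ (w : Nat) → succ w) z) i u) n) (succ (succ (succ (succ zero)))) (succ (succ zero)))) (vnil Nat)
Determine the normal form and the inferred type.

reduced normal form:
  vcons Nat zero (succ (succ (succ (succ (succ (succ (succ (succ zero)))))))) (vnil Nat)
inferred type:
  Vec Nat (succ zero)
observation: the term reaches its normal form after 72 normal-order steps.


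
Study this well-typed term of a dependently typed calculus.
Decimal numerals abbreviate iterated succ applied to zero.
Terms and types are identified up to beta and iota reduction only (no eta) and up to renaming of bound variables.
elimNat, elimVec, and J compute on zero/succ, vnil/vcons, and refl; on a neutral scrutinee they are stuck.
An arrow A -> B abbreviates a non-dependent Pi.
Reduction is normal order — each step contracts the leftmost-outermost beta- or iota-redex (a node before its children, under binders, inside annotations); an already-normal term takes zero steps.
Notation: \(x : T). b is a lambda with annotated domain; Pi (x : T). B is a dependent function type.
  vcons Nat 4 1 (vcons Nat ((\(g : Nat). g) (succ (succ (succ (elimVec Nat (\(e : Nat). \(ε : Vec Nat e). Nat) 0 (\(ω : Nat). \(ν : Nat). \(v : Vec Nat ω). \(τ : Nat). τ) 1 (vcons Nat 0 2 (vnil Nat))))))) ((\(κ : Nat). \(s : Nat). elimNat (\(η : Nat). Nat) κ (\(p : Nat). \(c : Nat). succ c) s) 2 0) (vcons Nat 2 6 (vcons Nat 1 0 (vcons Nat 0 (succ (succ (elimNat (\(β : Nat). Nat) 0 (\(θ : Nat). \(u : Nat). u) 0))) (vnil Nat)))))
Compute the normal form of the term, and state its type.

resulting normal form:
  vcons Nat 4 1 (vcons Nat 3 2 (vcons Nat 2 6 (vcons Nat 1 0 (vcons Nat 0 2 (vnil Nat)))))
the term's type:
  Vec Nat 5


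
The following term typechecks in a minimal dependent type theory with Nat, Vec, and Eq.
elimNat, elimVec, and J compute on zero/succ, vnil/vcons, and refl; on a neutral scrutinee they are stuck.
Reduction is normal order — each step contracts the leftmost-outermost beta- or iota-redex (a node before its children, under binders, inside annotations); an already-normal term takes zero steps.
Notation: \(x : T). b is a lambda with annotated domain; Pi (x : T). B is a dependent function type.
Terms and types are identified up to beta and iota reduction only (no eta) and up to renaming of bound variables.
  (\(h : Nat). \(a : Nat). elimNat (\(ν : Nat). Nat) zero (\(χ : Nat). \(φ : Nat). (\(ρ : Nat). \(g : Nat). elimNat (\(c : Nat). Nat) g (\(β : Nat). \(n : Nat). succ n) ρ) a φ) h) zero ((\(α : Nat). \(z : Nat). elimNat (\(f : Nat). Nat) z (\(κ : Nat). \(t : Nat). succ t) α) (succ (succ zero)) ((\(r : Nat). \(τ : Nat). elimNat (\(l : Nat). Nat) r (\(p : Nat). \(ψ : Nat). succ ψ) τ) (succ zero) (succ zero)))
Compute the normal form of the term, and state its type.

resulting normal form:
  zero
type:
  Nat
observation: the leftmost-outermost redex is a beta-redex, and normalization takes 3 steps.


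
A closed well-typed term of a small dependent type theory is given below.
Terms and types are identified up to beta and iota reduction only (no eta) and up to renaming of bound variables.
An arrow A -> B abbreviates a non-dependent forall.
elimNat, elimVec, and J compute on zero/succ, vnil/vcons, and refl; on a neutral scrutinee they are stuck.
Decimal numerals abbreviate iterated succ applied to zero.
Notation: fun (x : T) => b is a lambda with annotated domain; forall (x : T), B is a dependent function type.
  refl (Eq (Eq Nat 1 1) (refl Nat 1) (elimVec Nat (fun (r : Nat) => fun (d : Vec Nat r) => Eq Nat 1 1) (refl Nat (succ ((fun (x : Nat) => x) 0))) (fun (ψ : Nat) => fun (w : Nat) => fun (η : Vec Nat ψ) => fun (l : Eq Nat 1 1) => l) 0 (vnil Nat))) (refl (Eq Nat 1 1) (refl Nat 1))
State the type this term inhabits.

the term's type:
  Eq (Eq (Eq Nat 1 1) (refl Nat 1) (refl Nat 1)) (refl (Eq Nat 1 1) (refl Nat 1)) (refl (Eq Nat 1 1) (refl Nat 1))


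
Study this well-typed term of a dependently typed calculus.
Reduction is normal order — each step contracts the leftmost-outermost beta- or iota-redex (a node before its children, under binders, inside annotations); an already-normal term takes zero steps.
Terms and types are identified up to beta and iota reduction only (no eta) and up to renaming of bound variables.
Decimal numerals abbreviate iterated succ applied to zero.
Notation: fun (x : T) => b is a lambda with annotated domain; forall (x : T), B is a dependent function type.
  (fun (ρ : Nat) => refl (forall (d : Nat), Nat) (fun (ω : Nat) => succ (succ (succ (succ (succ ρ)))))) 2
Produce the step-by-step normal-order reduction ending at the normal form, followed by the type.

normal-order reduction sequence:
  (fun (ρ : Nat) => refl (forall (d : Nat), Nat) (fun (ω : Nat) => succ (succ (succ (succ (succ ρ)))))) 2
  ~> refl (forall (ρ : Nat), Nat) (fun (d : Nat) => 7)
the term's type:
  Eq (forall (ρ : Nat), Nat) (fun (d : Nat) => 7) (fun (ω : Nat) => 7)


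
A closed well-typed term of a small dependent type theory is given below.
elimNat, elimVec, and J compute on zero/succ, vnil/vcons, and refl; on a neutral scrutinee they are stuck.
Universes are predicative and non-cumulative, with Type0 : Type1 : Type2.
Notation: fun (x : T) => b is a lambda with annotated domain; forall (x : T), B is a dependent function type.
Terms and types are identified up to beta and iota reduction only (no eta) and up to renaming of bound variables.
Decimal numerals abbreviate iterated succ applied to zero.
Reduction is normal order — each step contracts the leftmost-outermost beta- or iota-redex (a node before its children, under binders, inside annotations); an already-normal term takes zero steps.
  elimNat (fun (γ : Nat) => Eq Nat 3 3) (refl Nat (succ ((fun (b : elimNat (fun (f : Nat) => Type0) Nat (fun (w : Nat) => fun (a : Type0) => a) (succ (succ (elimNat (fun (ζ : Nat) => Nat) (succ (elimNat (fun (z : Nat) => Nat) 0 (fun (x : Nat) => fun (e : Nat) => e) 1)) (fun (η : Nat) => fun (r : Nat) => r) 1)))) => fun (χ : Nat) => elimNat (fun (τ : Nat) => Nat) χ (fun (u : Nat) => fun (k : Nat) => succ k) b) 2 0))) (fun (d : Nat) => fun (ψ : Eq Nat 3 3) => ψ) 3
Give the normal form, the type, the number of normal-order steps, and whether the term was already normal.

normal form:
  refl Nat 3
the term's type:
  Eq Nat 3 3
steps to reach normal form (normal order): 19
term was already normal: no
first contracted redex: an elimNat iota-redex


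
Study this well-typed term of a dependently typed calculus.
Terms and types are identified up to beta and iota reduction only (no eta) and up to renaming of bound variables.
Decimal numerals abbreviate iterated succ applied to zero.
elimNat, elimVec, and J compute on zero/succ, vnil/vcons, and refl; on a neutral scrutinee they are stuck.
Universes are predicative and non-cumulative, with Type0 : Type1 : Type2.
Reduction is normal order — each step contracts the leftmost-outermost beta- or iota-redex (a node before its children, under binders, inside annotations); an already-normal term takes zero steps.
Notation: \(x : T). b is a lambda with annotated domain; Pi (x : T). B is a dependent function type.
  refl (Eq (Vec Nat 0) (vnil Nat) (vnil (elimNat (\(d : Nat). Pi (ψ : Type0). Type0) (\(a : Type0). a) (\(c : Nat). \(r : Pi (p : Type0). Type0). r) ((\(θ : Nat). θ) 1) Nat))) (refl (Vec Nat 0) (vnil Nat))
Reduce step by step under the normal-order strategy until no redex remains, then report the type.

normal-order reduction sequence:
  refl (Eq (Vec Nat 0) (vnil Nat) (vnil (elimNat (\(d : Nat). Pi (ψ : Type0). Type0) (\(a : Type0). a) (\(c : Nat). \(r : Pi (p : Type0). Type0). r) ((\(θ : Nat). θ) 1) Nat))) (refl (Vec Nat 0) (vnil Nat))
  ~> refl (Eq (Vec Nat 0) (vnil Nat) (vnil (elimNat (\(d : Nat). Pi (ψ : Type0). Type0) (\(a : Type0). a) (\(c : Nat). \(r : Pi (p : Type0). Type0). r) 1 Nat))) (refl (Vec Nat 0) (vnil Nat))
  ~> refl (Eq (Vec Nat 0) (vnil Nat) (vnil ((\(d : Nat). \(ψ : Pi (a : Type0). Type0). ψ) 0 (elimNat (\(c : Nat). Pi (r : Type0). Type0) (\(p : Type0). p) (\(θ : Nat). \(β : Pi (v : Type0). Type0). β) 0) Nat))) (refl (Vec Nat 0) (vnil Nat))
  ~> refl (Eq (Vec Nat 0) (vnil Nat) (vnil ((\(d : Pi (ψ : Type0). Type0). d) (elimNat (\(a : Nat). Pi (c : Type0). Type0) (\(r : Type0). r) (\(p : Nat). \(θ : Pi (β : Type0). Type0). θ) 0) Nat))) (refl (Vec Nat 0) (vnil Nat))
  ~> refl (Eq (Vec Nat 0) (vnil Nat) (vnil (elimNat (\(d : Nat). Pi (ψ : Type0). Type0) (\(a : Type0). a) (\(c : Nat). \(r : Pi (p : Type0). Type0). r) 0 Nat))) (refl (Vec Nat 0) (vnil Nat))
  ~> refl (Eq (Vec Nat 0) (vnil Nat) (vnil ((\(d : Type0). d) Nat))) (refl (Vec Nat 0) (vnil Nat))
  ~> refl (Eq (Vec Nat 0) (vnil Nat) (vnil Nat)) (refl (Vec Nat 0) (vnil Nat))
the term's type:
  Eq (Eq (Vec Nat 0) (vnil Nat) (vnil Nat)) (refl (Vec Nat 0) (vnil Nat)) (refl (Vec Nat 0) (vnil Nat))


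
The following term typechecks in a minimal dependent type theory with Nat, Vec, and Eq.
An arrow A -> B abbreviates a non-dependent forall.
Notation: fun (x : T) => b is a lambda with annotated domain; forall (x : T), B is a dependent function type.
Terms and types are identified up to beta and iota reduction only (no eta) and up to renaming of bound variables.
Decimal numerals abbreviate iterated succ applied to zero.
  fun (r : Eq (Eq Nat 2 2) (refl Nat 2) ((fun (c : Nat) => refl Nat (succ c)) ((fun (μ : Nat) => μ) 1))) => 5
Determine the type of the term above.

inferred type:
  Eq (Eq Nat 2 2) (refl Nat 2) (refl Nat 2) -> Nat


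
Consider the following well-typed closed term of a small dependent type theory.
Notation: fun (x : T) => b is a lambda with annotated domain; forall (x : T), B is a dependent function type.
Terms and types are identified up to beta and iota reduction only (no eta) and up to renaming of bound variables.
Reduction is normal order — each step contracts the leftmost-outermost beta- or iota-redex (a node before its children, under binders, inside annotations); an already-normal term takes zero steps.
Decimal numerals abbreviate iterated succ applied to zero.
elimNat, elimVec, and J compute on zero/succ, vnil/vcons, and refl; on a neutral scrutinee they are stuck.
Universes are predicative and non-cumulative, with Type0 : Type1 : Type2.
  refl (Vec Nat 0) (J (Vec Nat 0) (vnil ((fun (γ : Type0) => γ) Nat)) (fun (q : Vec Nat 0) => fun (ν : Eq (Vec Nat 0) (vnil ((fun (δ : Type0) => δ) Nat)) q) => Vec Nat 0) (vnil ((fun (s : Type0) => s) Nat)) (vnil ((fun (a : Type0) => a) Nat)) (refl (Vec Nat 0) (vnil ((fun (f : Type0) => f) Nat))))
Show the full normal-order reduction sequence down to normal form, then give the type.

normal-order reduction:
  refl (Vec Nat 0) (J (Vec Nat 0) (vnil ((fun (γ : Type0) => γ) Nat)) (fun (q : Vec Nat 0) => fun (ν : Eq (Vec Nat 0) (vnil ((fun (δ : Type0) => δ) Nat)) q) => Vec Nat 0) (vnil ((fun (s : Type0) => s) Nat)) (vnil ((fun (a : Type0) => a) Nat)) (refl (Vec Nat 0) (vnil ((fun (f : Type0) => f) Nat))))
  ~> refl (Vec Nat 0) (vnil ((fun (γ : Type0) => γ) Nat))
  ~> refl (Vec Nat 0) (vnil Nat)
inferred type:
  Eq (Vec Nat 0) (vnil Nat) (vnil Nat)


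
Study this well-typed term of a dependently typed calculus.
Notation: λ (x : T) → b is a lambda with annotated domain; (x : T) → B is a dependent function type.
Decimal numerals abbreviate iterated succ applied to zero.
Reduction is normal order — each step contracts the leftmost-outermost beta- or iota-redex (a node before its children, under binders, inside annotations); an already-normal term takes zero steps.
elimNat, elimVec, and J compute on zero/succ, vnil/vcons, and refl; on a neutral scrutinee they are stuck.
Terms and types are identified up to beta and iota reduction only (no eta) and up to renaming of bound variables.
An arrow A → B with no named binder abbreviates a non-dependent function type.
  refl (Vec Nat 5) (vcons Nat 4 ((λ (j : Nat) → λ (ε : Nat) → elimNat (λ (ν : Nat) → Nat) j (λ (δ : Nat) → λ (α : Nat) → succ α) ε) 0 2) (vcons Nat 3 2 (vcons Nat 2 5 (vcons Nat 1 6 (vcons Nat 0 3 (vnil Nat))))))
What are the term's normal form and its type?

resulting normal form:
  refl (Vec Nat 5) (vcons Nat 4 2 (vcons Nat 3 2 (vcons Nat 2 5 (vcons Nat 1 6 (vcons Nat 0 3 (vnil Nat))))))
inferred type:
  Eq (Vec Nat 5) (vcons Nat 4 2 (vcons Nat 3 2 (vcons Nat 2 5 (vcons Nat 1 6 (vcons Nat 0 3 (vnil Nat)))))) (vcons Nat 4 2 (vcons Nat 3 2 (vcons Nat 2 5 (vcons Nat 1 6 (vcons Nat 0 3 (vnil Nat))))))


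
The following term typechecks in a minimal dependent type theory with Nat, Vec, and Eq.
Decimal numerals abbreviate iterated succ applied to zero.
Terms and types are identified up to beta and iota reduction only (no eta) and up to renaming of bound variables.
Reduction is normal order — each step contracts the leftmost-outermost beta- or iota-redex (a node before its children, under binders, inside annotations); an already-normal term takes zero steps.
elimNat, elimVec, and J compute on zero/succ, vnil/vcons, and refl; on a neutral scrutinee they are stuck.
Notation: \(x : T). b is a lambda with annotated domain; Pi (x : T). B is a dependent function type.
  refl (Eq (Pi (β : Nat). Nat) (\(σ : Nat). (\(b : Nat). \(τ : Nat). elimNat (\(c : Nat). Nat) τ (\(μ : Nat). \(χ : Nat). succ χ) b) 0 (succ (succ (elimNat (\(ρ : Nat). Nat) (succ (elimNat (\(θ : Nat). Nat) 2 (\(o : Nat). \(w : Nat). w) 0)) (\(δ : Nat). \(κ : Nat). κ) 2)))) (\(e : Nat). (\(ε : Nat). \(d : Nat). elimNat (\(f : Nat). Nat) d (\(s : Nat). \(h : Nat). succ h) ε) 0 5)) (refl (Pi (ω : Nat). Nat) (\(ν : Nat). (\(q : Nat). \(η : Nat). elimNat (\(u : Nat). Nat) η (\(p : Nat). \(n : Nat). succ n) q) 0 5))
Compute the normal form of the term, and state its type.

normal form:
  refl (Eq (Pi (β : Nat). Nat) (\(σ : Nat). 5) (\(b : Nat). 5)) (refl (Pi (τ : Nat). Nat) (\(c : Nat). 5))
type:
  Eq (Eq (Pi (β : Nat). Nat) (\(σ : Nat). 5) (\(b : Nat). 5)) (refl (Pi (τ : Nat). Nat) (\(c : Nat). 5)) (refl (Pi (μ : Nat). Nat) (\(χ : Nat). 5))


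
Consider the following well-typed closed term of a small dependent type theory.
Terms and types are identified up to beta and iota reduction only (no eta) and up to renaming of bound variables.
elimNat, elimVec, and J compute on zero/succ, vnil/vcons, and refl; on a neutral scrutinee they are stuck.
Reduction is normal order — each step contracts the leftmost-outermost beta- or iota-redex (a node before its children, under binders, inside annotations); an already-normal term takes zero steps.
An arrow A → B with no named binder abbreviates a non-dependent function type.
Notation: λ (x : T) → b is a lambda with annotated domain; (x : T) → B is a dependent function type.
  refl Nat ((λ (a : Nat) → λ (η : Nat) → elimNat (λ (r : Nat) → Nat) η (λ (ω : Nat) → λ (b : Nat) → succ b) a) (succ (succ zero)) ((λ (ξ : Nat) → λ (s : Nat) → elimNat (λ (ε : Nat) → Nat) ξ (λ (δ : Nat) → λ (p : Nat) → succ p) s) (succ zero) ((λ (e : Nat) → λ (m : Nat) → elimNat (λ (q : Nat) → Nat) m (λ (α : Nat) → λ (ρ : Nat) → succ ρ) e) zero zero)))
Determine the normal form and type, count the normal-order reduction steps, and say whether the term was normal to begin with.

reduced normal form:
  refl Nat (succ (succ (succ zero)))
type:
  Eq Nat (succ (succ (succ zero))) (succ (succ (succ zero)))
reduction steps (normal order): 15
already normal: no
first contracted redex: a beta-redex
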